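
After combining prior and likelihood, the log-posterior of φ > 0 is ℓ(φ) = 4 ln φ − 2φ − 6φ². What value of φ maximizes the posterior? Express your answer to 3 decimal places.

ℓ'(φ) = 4/φ − 2 − 12φ. Setting this to zero and multiplying by φ: 12φ² + 2φ − 4 = 0.
φ = (−2 + √(2² + 4·12·4)) / (2·12) = (−2 + √196) / 24 = (−2 + 14)/24 = 1/2.
ℓ''(φ) = −4/φ² − 12 < 0, confirming a maximum.

φ̂_MAP = 0.500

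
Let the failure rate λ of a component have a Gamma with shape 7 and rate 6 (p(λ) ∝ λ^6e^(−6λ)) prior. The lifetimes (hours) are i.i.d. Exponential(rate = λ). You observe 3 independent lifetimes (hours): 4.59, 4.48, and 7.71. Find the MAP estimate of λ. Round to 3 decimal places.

λ̂_MAP = 0.395

The Exponential(rate=λ) likelihood is ∝ λ^n e^(−λΣtᵢ). Here n = 3 and Σtᵢ = 4.59 + 4.48 + 7.71 = 16.78.
Posterior ∝ λ^6e^(−6λ) · λ^3e^(−16.78λ) = λ^9e^(−22.78λ), i.e. Gamma(10, 22.78).
Mode = (a−1)/b = 9/22.78 ≈ 0.395.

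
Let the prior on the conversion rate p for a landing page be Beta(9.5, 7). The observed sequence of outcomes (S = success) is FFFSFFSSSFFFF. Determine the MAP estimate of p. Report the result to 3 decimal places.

p̂_MAP = 0.455

Prior: Beta(9.5, 7).
Data: 4 successes in 13 trials (from the sequence). The binomial likelihood contributes p^4(1−p)^9, so the posterior is Beta(9.5+4, 7+9) = Beta(13.5, 16).
For Beta(a, b) with a, b > 1 the mode is (a−1)/(a+b−2) = 12.5/27.5 ≈ 0.455.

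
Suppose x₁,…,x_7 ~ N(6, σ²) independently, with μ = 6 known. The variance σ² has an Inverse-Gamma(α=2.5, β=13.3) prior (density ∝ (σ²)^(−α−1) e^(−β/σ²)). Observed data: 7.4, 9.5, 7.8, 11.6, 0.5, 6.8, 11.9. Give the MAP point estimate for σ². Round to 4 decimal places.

Sum of squared deviations about the known mean: SS = (7.4−6)² + (9.5−6)² + (7.8−6)² + (11.6−6)² + (0.5−6)² + (6.8−6)² + (11.9−6)² = 114.51.
The Normal likelihood contributes (σ²)^(−n/2) exp(−SS/(2σ²)), so the posterior is Inverse-Gamma(α + n/2, β + SS/2) = Inverse-Gamma(6, 70.555).
The mode of Inverse-Gamma(a, b) is b/(a+1) = 70.555/7 ≈ 10.0793.

σ̂²_MAP = 10.0793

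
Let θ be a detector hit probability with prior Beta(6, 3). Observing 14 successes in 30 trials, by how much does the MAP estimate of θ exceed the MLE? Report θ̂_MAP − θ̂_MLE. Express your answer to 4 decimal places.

MAP − MLE = 0.0468

Posterior is Beta(20, 19); MAP = (20−1)/(39−2) = 19/37 ≈ 0.51351.
MLE ignores the prior: θ̂_MLE = k/n = 14/30 ≈ 0.46667.
Difference = 19/37 − 14/30 = 26/555 ≈ 0.0468.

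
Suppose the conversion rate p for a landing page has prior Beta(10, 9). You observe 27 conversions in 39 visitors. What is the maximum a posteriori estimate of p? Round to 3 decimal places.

p̂_MAP = 0.643

Prior: Beta(10, 9).
Data: 27 successes in 39 trials. The binomial likelihood contributes p^27(1−p)^12, so the posterior is Beta(10+27, 9+12) = Beta(37, 21).
For Beta(a, b) with a, b > 1 the mode is (a−1)/(a+b−2) = 36/56 ≈ 0.643.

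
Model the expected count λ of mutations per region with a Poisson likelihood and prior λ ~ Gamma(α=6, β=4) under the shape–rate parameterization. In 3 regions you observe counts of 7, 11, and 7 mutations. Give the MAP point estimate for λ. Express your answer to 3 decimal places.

Σxᵢ = 7+11+7 = 25, with n = 3.
Posterior ∝ λ^5e^(−4λ) · λ^25e^(−3λ) = λ^30e^(−7λ), i.e. Gamma(shape=31, rate=7).
The mode of a Gamma(a, b) with a ≥ 1 (shape–rate) is (a−1)/b = 30/7 ≈ 4.286.

λ̂_MAP = 4.286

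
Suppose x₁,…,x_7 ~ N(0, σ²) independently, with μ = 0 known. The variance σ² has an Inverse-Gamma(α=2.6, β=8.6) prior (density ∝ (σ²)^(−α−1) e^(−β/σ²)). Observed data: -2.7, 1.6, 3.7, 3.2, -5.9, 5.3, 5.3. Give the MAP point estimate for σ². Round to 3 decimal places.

σ̂²_MAP = 9.998

Sum of squared deviations about the known mean: SS = (-2.7−0)² + (1.6−0)² + (3.7−0)² + (3.2−0)² + (-5.9−0)² + (5.3−0)² + (5.3−0)² = 124.77.
The Normal likelihood contributes (σ²)^(−n/2) exp(−SS/(2σ²)), so the posterior is Inverse-Gamma(α + n/2, β + SS/2) = Inverse-Gamma(6.1, 70.985).
The mode of Inverse-Gamma(a, b) is b/(a+1) = 70.985/7.1 ≈ 9.998.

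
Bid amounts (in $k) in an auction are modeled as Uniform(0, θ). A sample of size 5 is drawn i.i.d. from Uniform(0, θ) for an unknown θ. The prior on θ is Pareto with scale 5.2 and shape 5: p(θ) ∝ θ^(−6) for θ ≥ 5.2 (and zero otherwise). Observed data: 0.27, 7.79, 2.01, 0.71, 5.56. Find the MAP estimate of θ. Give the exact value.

The Uniform(0, θ) likelihood is θ^(−n) for θ ≥ max(xᵢ), zero otherwise. Here max(xᵢ) = 7.79.
Posterior ∝ θ^(−6) · θ^(−5) = θ^(−11) on θ ≥ max(5.2, 7.79) = 7.79.
This density is strictly decreasing in θ, so the posterior mode lies at the lower boundary of the support.

θ̂_MAP = 7.79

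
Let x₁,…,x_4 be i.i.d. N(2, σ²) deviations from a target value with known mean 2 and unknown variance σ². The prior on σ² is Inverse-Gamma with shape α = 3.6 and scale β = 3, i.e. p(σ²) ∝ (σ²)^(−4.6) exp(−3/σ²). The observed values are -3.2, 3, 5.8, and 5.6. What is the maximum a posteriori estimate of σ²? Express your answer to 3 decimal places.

σ̂²_MAP = 4.655

Sum of squared deviations about the known mean: SS = (-3.2−2)² + (3−2)² + (5.8−2)² + (5.6−2)² = 55.44.
The Normal likelihood contributes (σ²)^(−n/2) exp(−SS/(2σ²)), so the posterior is Inverse-Gamma(α + n/2, β + SS/2) = Inverse-Gamma(5.6, 30.72).
The mode of Inverse-Gamma(a, b) is b/(a+1) = 30.72/6.6 ≈ 4.655.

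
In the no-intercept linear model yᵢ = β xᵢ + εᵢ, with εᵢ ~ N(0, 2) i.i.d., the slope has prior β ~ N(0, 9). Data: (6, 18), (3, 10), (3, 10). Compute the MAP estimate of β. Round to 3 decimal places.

log p(β | y) = −Σ(yᵢ − βxᵢ)²/(2·2) − β²/(2·9) + const.
Setting the derivative to zero: Σxᵢ(yᵢ − βxᵢ)/2 − β/9 = 0, so β = Σxᵢyᵢ / (Σxᵢ² + σ²/τ²).
Σxᵢyᵢ = 6·18 + 3·10 + 3·10 = 168; Σxᵢ² = 54; σ²/τ² = 2/9.
β̂_MAP = 168 / (54 + 2/9) = 168/(488/9) = 189/61 ≈ 3.098.

β̂_MAP = 3.098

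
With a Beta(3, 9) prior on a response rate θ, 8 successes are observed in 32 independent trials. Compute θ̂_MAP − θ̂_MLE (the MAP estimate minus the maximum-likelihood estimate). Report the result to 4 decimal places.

Posterior is Beta(11, 33); MAP = (11−1)/(44−2) = 10/42 ≈ 0.23810.
MLE ignores the prior: θ̂_MLE = k/n = 8/32 ≈ 0.25000.
Difference = 10/42 − 8/32 = -1/84 ≈ -0.0119.

MAP − MLE = -0.0119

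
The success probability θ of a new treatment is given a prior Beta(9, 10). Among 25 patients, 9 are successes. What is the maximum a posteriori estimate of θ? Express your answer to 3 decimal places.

Prior: Beta(9, 10).
Data: 9 successes in 25 trials. The binomial likelihood contributes θ^9(1−θ)^16, so the posterior is Beta(9+9, 10+16) = Beta(18, 26).
For Beta(a, b) with a, b > 1 the mode is (a−1)/(a+b−2) = 17/42 ≈ 0.405.

θ̂_MAP = 0.405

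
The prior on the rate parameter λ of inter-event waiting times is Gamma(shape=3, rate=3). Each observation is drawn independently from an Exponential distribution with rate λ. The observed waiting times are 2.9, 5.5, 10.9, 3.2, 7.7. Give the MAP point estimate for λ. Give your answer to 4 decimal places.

The Exponential(rate=λ) likelihood is ∝ λ^n e^(−λΣtᵢ). Here n = 5 and Σtᵢ = 2.9 + 5.5 + 10.9 + 3.2 + 7.7 = 30.2.
Posterior ∝ λ^2e^(−3λ) · λ^5e^(−30.2λ) = λ^7e^(−33.2λ), i.e. Gamma(8, 33.2).
Mode = (a−1)/b = 7/33.2 ≈ 0.2108.

λ̂_MAP = 0.2108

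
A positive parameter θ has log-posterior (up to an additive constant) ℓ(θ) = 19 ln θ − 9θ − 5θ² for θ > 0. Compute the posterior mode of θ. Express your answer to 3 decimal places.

θ̂_MAP = 1.000

ℓ'(θ) = 19/θ − 9 − 10θ. Setting this to zero and multiplying by θ: 10θ² + 9θ − 19 = 0.
θ = (−9 + √(9² + 4·10·19)) / (2·10) = (−9 + √841) / 20 = (−9 + 29)/20 = 1.
ℓ''(θ) = −19/θ² − 10 < 0, confirming a maximum.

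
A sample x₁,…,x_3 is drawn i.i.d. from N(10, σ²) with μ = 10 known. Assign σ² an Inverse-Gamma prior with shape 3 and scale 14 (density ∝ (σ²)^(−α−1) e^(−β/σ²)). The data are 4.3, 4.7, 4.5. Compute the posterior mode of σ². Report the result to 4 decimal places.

σ̂²_MAP = 10.8027

Sum of squared deviations about the known mean: SS = (4.3−10)² + (4.7−10)² + (4.5−10)² = 90.83.
The Normal likelihood contributes (σ²)^(−n/2) exp(−SS/(2σ²)), so the posterior is Inverse-Gamma(α + n/2, β + SS/2) = Inverse-Gamma(4.5, 59.415).
The mode of Inverse-Gamma(a, b) is b/(a+1) = 59.415/5.5 ≈ 10.8027.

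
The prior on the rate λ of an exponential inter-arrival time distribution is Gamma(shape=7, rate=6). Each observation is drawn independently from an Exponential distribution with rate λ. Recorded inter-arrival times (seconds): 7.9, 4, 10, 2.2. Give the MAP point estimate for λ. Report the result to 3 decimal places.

λ̂_MAP = 0.332

The Exponential(rate=λ) likelihood is ∝ λ^n e^(−λΣtᵢ). Here n = 4 and Σtᵢ = 7.9 + 4 + 10 + 2.2 = 24.1.
Posterior ∝ λ^6e^(−6λ) · λ^4e^(−24.1λ) = λ^10e^(−30.1λ), i.e. Gamma(11, 30.1).
Mode = (a−1)/b = 10/30.1 ≈ 0.332.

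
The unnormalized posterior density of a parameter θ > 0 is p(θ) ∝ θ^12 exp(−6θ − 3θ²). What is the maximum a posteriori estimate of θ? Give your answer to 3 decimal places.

ℓ'(θ) = 12/θ − 6 − 6θ. Setting this to zero and multiplying by θ: 6θ² + 6θ − 12 = 0.
θ = (−6 + √(6² + 4·6·12)) / (2·6) = (−6 + √324) / 12 = (−6 + 18)/12 = 1.
ℓ''(θ) = −12/θ² − 6 < 0, confirming a maximum.

θ̂_MAP = 1.000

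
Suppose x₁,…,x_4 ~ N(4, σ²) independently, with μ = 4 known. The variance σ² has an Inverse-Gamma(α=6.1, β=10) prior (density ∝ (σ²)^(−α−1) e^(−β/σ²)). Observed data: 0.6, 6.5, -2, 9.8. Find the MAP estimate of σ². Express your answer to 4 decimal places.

Sum of squared deviations about the known mean: SS = (0.6−4)² + (6.5−4)² + (-2−4)² + (9.8−4)² = 87.45.
The Normal likelihood contributes (σ²)^(−n/2) exp(−SS/(2σ²)), so the posterior is Inverse-Gamma(α + n/2, β + SS/2) = Inverse-Gamma(8.1, 53.725).
The mode of Inverse-Gamma(a, b) is b/(a+1) = 53.725/9.1 ≈ 5.9038.

σ̂²_MAP = 5.9038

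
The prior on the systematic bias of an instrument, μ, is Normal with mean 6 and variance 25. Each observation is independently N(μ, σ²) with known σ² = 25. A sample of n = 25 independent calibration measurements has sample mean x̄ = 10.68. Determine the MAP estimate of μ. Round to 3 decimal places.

μ̂_MAP = 10.500

n = 25, x̄ = 10.68.
For a Normal prior and Normal likelihood with known variance, the posterior is Normal; its mode equals its mean, the precision-weighted average.
Prior precision 1/σ₀² = 1/25 = 0.04; data precision n/σ² = 25/25 = 1.
μ̂ = (0.04·6 + 1·10.68) / (0.04 + 1) = 10.92/1.04 = 10.500.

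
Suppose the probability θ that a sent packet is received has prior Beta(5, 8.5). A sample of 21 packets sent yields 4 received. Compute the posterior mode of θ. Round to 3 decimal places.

θ̂_MAP = 0.246

Prior: Beta(5, 8.5).
Data: 4 successes in 21 trials. The binomial likelihood contributes θ^4(1−θ)^17, so the posterior is Beta(5+4, 8.5+17) = Beta(9, 25.5).
For Beta(a, b) with a, b > 1 the mode is (a−1)/(a+b−2) = 8/32.5 ≈ 0.246.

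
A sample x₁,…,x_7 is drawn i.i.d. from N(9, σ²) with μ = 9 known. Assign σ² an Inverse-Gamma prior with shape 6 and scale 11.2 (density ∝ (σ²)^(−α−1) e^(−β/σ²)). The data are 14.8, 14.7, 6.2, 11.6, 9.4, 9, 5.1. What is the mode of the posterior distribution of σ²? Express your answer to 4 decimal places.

Sum of squared deviations about the known mean: SS = (14.8−9)² + (14.7−9)² + (6.2−9)² + (11.6−9)² + (9.4−9)² + (9−9)² + (5.1−9)² = 96.1.
The Normal likelihood contributes (σ²)^(−n/2) exp(−SS/(2σ²)), so the posterior is Inverse-Gamma(α + n/2, β + SS/2) = Inverse-Gamma(9.5, 59.25).
The mode of Inverse-Gamma(a, b) is b/(a+1) = 59.25/10.5 ≈ 5.6429.

σ̂²_MAP = 5.6429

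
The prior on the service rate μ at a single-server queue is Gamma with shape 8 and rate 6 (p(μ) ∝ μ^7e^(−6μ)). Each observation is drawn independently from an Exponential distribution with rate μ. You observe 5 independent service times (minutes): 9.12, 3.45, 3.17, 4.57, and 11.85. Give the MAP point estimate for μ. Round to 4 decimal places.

The Exponential(rate=μ) likelihood is ∝ μ^n e^(−μΣtᵢ). Here n = 5 and Σtᵢ = 9.12 + 3.45 + 3.17 + 4.57 + 11.85 = 32.16.
Posterior ∝ μ^7e^(−6μ) · μ^5e^(−32.16μ) = μ^12e^(−38.16μ), i.e. Gamma(13, 38.16).
Mode = (a−1)/b = 12/38.16 ≈ 0.3145.

μ̂_MAP = 0.3145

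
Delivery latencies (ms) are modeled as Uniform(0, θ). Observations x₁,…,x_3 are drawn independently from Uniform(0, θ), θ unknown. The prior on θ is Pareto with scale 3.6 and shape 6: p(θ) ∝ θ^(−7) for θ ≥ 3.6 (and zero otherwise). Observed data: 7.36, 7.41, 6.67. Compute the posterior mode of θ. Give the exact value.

θ̂_MAP = 7.41

The Uniform(0, θ) likelihood is θ^(−n) for θ ≥ max(xᵢ), zero otherwise. Here max(xᵢ) = 7.41.
Posterior ∝ θ^(−7) · θ^(−3) = θ^(−10) on θ ≥ max(3.6, 7.41) = 7.41.
This density is strictly decreasing in θ, so the posterior mode lies at the lower boundary of the support.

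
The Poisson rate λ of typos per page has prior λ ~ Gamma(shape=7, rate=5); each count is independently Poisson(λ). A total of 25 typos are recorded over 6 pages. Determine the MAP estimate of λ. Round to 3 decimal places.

λ̂_MAP = 2.818

Σxᵢ = 25, n = 6.
Posterior ∝ λ^6e^(−5λ) · λ^25e^(−6λ) = λ^31e^(−11λ), i.e. Gamma(shape=32, rate=11).
The mode of a Gamma(a, b) with a ≥ 1 (shape–rate) is (a−1)/b = 31/11 ≈ 2.818.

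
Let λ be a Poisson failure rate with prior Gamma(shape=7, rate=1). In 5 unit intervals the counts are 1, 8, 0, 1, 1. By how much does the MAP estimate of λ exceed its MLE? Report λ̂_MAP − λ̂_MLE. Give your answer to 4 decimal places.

MAP − MLE = 0.6333

Σxᵢ = 11. Posterior is Gamma(18, 6); MAP = (18−1)/6 = 17/6 ≈ 2.83333.
MLE = x̄ = 11/5 ≈ 2.20000.
Difference = 17/6 − 11/5 = 19/30 ≈ 0.6333.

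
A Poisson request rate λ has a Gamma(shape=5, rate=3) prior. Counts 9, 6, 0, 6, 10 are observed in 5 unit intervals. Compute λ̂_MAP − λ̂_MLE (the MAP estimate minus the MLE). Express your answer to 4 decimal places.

Σxᵢ = 31. Posterior is Gamma(36, 8); MAP = (36−1)/8 = 35/8 ≈ 4.37500.
MLE = x̄ = 31/5 ≈ 6.20000.
Difference = 35/8 − 31/5 = -73/40 ≈ -1.8250.

MAP − MLE = -1.8250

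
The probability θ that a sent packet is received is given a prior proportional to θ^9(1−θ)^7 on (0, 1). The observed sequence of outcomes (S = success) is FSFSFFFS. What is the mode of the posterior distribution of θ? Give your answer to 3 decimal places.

The prior density ∝ θ^9(1−θ)^7 is the kernel of Beta(10, 8).
Data: 3 successes in 8 trials (from the sequence). The binomial likelihood contributes θ^3(1−θ)^5, so the posterior is Beta(10+3, 8+5) = Beta(13, 13).
For Beta(a, b) with a, b > 1 the mode is (a−1)/(a+b−2) = 12/24 ≈ 0.500.

θ̂_MAP = 0.500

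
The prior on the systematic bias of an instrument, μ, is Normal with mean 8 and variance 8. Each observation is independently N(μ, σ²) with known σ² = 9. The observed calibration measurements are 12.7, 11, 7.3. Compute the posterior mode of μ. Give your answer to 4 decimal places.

n = 3; x̄ = (12.7 + 11 + 7.3)/3 = 31/3 = 31/3 ≈ 10.3333.
For a Normal prior and Normal likelihood with known variance, the posterior is Normal; its mode equals its mean, the precision-weighted average.
Prior precision 1/σ₀² = 1/8 = 0.125; data precision n/σ² = 3/9 = 1/3.
μ̂ = (0.125·8 + (1/3)·(31/3)) / (0.125 + 1/3) = (40/9)/(11/24) = 320/33 ≈ 9.6970.

μ̂_MAP = 9.6970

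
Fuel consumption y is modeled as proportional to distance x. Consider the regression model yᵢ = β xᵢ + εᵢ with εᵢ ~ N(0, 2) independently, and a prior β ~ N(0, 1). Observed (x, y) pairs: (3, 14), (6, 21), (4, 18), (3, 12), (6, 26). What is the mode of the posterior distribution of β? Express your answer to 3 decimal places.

log p(β | y) = −Σ(yᵢ − βxᵢ)²/(2·2) − β²/(2·1) + const.
Setting the derivative to zero: Σxᵢ(yᵢ − βxᵢ)/2 − β/1 = 0, so β = Σxᵢyᵢ / (Σxᵢ² + σ²/τ²).
Σxᵢyᵢ = 3·14 + 6·21 + 4·18 + 3·12 + 6·26 = 432; Σxᵢ² = 106; σ²/τ² = 2.
β̂_MAP = 432 / (106 + 2) = 432/108 ≈ 4.000.

β̂_MAP = 4.000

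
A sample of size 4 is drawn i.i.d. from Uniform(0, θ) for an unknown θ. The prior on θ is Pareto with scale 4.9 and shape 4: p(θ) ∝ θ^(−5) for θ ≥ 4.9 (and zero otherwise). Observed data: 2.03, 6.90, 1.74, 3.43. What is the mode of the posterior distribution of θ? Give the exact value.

The Uniform(0, θ) likelihood is θ^(−n) for θ ≥ max(xᵢ), zero otherwise. Here max(xᵢ) = 6.90.
Posterior ∝ θ^(−5) · θ^(−4) = θ^(−9) on θ ≥ max(4.9, 6.90) = 6.90.
This density is strictly decreasing in θ, so the posterior mode lies at the lower boundary of the support.

θ̂_MAP = 6.90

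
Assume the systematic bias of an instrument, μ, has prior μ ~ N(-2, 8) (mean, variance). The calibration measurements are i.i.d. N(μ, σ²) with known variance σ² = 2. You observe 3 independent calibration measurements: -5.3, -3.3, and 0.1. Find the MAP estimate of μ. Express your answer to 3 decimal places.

μ̂_MAP = -2.769

n = 3; x̄ = ((-5.3) + (-3.3) + 0.1)/3 = -8.5/3 = -17/6 ≈ -2.8333.
For a Normal prior and Normal likelihood with known variance, the posterior is Normal; its mode equals its mean, the precision-weighted average.
Prior precision 1/σ₀² = 1/8 = 0.125; data precision n/σ² = 3/2 = 1.5.
μ̂ = (0.125·(-2) + 1.5·(-17/6)) / (0.125 + 1.5) = (-4.5)/1.625 = -36/13 ≈ -2.769.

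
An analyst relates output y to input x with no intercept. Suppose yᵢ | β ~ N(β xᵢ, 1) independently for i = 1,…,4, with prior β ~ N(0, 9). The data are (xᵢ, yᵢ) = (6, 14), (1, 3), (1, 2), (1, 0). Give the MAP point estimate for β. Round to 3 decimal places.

β̂_MAP = 2.276

log p(β | y) = −Σ(yᵢ − βxᵢ)²/(2·1) − β²/(2·9) + const.
Setting the derivative to zero: Σxᵢ(yᵢ − βxᵢ)/1 − β/9 = 0, so β = Σxᵢyᵢ / (Σxᵢ² + σ²/τ²).
Σxᵢyᵢ = 6·14 + 1·3 + 1·2 + 1·0 = 89; Σxᵢ² = 39; σ²/τ² = 1/9.
β̂_MAP = 89 / (39 + 1/9) = 89/(352/9) = 801/352 ≈ 2.276.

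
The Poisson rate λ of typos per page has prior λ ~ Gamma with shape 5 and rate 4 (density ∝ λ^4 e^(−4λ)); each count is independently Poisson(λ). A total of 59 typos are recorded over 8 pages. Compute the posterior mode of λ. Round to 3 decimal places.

Σxᵢ = 59, n = 8.
Posterior ∝ λ^4e^(−4λ) · λ^59e^(−8λ) = λ^63e^(−12λ), i.e. Gamma(shape=64, rate=12).
The mode of a Gamma(a, b) with a ≥ 1 (shape–rate) is (a−1)/b = 63/12 ≈ 5.250.

λ̂_MAP = 5.250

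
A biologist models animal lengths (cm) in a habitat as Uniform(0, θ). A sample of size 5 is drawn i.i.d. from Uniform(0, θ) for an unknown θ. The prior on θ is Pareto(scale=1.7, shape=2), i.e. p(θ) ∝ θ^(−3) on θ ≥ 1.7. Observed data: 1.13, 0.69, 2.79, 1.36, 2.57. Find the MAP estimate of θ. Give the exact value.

θ̂_MAP = 2.79

The Uniform(0, θ) likelihood is θ^(−n) for θ ≥ max(xᵢ), zero otherwise. Here max(xᵢ) = 2.79.
Posterior ∝ θ^(−3) · θ^(−5) = θ^(−8) on θ ≥ max(1.7, 2.79) = 2.79.
This density is strictly decreasing in θ, so the posterior mode lies at the lower boundary of the support.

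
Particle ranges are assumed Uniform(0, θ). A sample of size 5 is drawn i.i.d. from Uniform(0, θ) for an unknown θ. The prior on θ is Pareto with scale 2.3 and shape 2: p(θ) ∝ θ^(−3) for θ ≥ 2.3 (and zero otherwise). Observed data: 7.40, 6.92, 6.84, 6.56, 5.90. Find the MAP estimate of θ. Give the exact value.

θ̂_MAP = 7.40

The Uniform(0, θ) likelihood is θ^(−n) for θ ≥ max(xᵢ), zero otherwise. Here max(xᵢ) = 7.40.
Posterior ∝ θ^(−3) · θ^(−5) = θ^(−8) on θ ≥ max(2.3, 7.40) = 7.40.
This density is strictly decreasing in θ, so the posterior mode lies at the lower boundary of the support.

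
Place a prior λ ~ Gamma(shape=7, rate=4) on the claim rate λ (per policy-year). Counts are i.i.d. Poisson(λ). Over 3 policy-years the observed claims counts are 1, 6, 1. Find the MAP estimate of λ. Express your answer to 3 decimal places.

Σxᵢ = 1+6+1 = 8, with n = 3.
Posterior ∝ λ^6e^(−4λ) · λ^8e^(−3λ) = λ^14e^(−7λ), i.e. Gamma(shape=15, rate=7).
The mode of a Gamma(a, b) with a ≥ 1 (shape–rate) is (a−1)/b = 14/7 ≈ 2.000.

λ̂_MAP = 2.000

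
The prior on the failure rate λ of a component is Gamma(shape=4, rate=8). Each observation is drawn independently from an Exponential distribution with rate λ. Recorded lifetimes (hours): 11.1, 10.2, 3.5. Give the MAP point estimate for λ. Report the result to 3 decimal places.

λ̂_MAP = 0.183

The Exponential(rate=λ) likelihood is ∝ λ^n e^(−λΣtᵢ). Here n = 3 and Σtᵢ = 11.1 + 10.2 + 3.5 = 24.8.
Posterior ∝ λ^3e^(−8λ) · λ^3e^(−24.8λ) = λ^6e^(−32.8λ), i.e. Gamma(7, 32.8).
Mode = (a−1)/b = 6/32.8 ≈ 0.183.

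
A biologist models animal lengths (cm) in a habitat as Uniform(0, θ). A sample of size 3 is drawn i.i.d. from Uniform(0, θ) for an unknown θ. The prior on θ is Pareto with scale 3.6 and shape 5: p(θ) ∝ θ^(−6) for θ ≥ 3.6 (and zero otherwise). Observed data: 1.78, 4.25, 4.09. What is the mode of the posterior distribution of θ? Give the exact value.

The Uniform(0, θ) likelihood is θ^(−n) for θ ≥ max(xᵢ), zero otherwise. Here max(xᵢ) = 4.25.
Posterior ∝ θ^(−6) · θ^(−3) = θ^(−9) on θ ≥ max(3.6, 4.25) = 4.25.
This density is strictly decreasing in θ, so the posterior mode lies at the lower boundary of the support.

θ̂_MAP = 4.25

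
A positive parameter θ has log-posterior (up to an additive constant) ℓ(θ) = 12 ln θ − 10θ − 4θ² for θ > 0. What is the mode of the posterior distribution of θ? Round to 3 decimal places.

ℓ'(θ) = 12/θ − 10 − 8θ. Setting this to zero and multiplying by θ: 8θ² + 10θ − 12 = 0.
θ = (−10 + √(10² + 4·8·12)) / (2·8) = (−10 + √484) / 16 = (−10 + 22)/16 = 3/4.
ℓ''(θ) = −12/θ² − 8 < 0, confirming a maximum.

θ̂_MAP = 0.750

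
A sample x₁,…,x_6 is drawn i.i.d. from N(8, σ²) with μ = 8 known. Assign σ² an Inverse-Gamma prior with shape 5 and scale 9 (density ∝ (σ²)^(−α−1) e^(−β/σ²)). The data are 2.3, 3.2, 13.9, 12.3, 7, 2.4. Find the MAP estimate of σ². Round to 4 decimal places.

Sum of squared deviations about the known mean: SS = (2.3−8)² + (3.2−8)² + (13.9−8)² + (12.3−8)² + (7−8)² + (2.4−8)² = 141.19.
The Normal likelihood contributes (σ²)^(−n/2) exp(−SS/(2σ²)), so the posterior is Inverse-Gamma(α + n/2, β + SS/2) = Inverse-Gamma(8, 79.595).
The mode of Inverse-Gamma(a, b) is b/(a+1) = 79.595/9 ≈ 8.8439.

σ̂²_MAP = 8.8439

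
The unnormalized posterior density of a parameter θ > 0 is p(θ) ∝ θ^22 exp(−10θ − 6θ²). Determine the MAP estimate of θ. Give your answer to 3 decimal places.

ℓ'(θ) = 22/θ − 10 − 12θ. Setting this to zero and multiplying by θ: 12θ² + 10θ − 22 = 0.
θ = (−10 + √(10² + 4·12·22)) / (2·12) = (−10 + √1156) / 24 = (−10 + 34)/24 = 1.
ℓ''(θ) = −22/θ² − 12 < 0, confirming a maximum.

θ̂_MAP = 1.000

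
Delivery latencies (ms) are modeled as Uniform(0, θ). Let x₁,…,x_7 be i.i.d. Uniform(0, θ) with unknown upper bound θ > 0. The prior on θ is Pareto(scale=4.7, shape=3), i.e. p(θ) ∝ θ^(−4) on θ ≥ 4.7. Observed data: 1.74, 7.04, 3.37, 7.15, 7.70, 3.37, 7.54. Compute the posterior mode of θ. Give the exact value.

The Uniform(0, θ) likelihood is θ^(−n) for θ ≥ max(xᵢ), zero otherwise. Here max(xᵢ) = 7.70.
Posterior ∝ θ^(−4) · θ^(−7) = θ^(−11) on θ ≥ max(4.7, 7.70) = 7.70.
This density is strictly decreasing in θ, so the posterior mode lies at the lower boundary of the support.

θ̂_MAP = 7.70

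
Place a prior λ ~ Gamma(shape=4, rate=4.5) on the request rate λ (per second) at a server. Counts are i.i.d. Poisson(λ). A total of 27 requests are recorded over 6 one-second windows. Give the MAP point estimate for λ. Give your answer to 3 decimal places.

Σxᵢ = 27, n = 6.
Posterior ∝ λ^3e^(−4.5λ) · λ^27e^(−6λ) = λ^30e^(−10.5λ), i.e. Gamma(shape=31, rate=10.5).
The mode of a Gamma(a, b) with a ≥ 1 (shape–rate) is (a−1)/b = 30/10.5 ≈ 2.857.

λ̂_MAP = 2.857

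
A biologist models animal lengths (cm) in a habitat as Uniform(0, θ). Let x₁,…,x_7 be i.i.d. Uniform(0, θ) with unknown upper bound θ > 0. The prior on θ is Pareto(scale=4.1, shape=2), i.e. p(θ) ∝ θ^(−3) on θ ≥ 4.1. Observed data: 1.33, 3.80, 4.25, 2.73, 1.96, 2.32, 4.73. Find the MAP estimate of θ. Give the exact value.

θ̂_MAP = 4.73

The Uniform(0, θ) likelihood is θ^(−n) for θ ≥ max(xᵢ), zero otherwise. Here max(xᵢ) = 4.73.
Posterior ∝ θ^(−3) · θ^(−7) = θ^(−10) on θ ≥ max(4.1, 4.73) = 4.73.
This density is strictly decreasing in θ, so the posterior mode lies at the lower boundary of the support.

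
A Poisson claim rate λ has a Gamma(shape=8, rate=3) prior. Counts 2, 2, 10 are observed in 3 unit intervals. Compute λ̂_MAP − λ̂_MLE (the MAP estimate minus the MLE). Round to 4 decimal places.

MAP − MLE = -1.1667

Σxᵢ = 14. Posterior is Gamma(22, 6); MAP = (22−1)/6 = 21/6 ≈ 3.50000.
MLE = x̄ = 14/3 ≈ 4.66667.
Difference = 21/6 − 14/3 = -7/6 ≈ -1.1667.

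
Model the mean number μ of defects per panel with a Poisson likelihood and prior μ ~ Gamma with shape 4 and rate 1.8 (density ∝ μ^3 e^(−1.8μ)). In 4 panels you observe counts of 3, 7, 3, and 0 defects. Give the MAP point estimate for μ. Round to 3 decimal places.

Σxᵢ = 3+7+3+0 = 13, with n = 4.
Posterior ∝ μ^3e^(−1.8μ) · μ^13e^(−4μ) = μ^16e^(−5.8μ), i.e. Gamma(shape=17, rate=5.8).
The mode of a Gamma(a, b) with a ≥ 1 (shape–rate) is (a−1)/b = 16/5.8 ≈ 2.759.

μ̂_MAP = 2.759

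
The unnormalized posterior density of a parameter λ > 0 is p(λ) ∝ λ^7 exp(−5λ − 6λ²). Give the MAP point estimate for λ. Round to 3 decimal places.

ℓ'(λ) = 7/λ − 5 − 12λ. Setting this to zero and multiplying by λ: 12λ² + 5λ − 7 = 0.
λ = (−5 + √(5² + 4·12·7)) / (2·12) = (−5 + √361) / 24 = (−5 + 19)/24 = 7/12.
ℓ''(λ) = −7/λ² − 12 < 0, confirming a maximum.

λ̂_MAP = 0.583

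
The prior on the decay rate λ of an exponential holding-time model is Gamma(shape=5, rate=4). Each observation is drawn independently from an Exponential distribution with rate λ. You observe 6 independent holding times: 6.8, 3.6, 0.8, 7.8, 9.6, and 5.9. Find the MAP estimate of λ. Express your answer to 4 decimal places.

The Exponential(rate=λ) likelihood is ∝ λ^n e^(−λΣtᵢ). Here n = 6 and Σtᵢ = 6.8 + 3.6 + 0.8 + 7.8 + 9.6 + 5.9 = 34.5.
Posterior ∝ λ^4e^(−4λ) · λ^6e^(−34.5λ) = λ^10e^(−38.5λ), i.e. Gamma(11, 38.5).
Mode = (a−1)/b = 10/38.5 ≈ 0.2597.

λ̂_MAP = 0.2597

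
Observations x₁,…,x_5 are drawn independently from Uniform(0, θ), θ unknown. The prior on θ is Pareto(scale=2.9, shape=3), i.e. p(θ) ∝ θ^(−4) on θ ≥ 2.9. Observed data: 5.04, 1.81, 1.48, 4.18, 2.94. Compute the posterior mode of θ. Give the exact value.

θ̂_MAP = 5.04

The Uniform(0, θ) likelihood is θ^(−n) for θ ≥ max(xᵢ), zero otherwise. Here max(xᵢ) = 5.04.
Posterior ∝ θ^(−4) · θ^(−5) = θ^(−9) on θ ≥ max(2.9, 5.04) = 5.04.
This density is strictly decreasing in θ, so the posterior mode lies at the lower boundary of the support.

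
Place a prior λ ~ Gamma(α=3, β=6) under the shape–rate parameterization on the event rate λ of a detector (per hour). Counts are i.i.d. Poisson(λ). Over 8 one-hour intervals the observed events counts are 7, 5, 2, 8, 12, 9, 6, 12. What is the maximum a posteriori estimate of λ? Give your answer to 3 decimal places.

Σxᵢ = 7+5+2+8+12+9+6+12 = 61, with n = 8.
Posterior ∝ λ^2e^(−6λ) · λ^61e^(−8λ) = λ^63e^(−14λ), i.e. Gamma(shape=64, rate=14).
The mode of a Gamma(a, b) with a ≥ 1 (shape–rate) is (a−1)/b = 63/14 ≈ 4.500.

λ̂_MAP = 4.500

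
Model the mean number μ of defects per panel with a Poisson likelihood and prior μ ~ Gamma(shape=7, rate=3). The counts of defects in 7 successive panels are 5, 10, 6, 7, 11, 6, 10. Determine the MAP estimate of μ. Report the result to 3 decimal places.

Σxᵢ = 5+10+6+7+11+6+10 = 55, with n = 7.
Posterior ∝ μ^6e^(−3μ) · μ^55e^(−7μ) = μ^61e^(−10μ), i.e. Gamma(shape=62, rate=10).
The mode of a Gamma(a, b) with a ≥ 1 (shape–rate) is (a−1)/b = 61/10 ≈ 6.100.

μ̂_MAP = 6.100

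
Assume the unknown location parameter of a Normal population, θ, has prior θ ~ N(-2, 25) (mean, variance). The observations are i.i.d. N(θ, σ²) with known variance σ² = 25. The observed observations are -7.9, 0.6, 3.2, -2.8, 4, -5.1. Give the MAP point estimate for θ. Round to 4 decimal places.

n = 6; x̄ = ((-7.9) + 0.6 + 3.2 + (-2.8) + 4 + (-5.1))/6 = -8/6 = -4/3 ≈ -1.3333.
For a Normal prior and Normal likelihood with known variance, the posterior is Normal; its mode equals its mean, the precision-weighted average.
Prior precision 1/σ₀² = 1/25 = 0.04; data precision n/σ² = 6/25 = 0.24.
θ̂ = (0.04·(-2) + 0.24·(-4/3)) / (0.04 + 0.24) = (-0.4)/0.28 = -10/7 ≈ -1.4286.

θ̂_MAP = -1.4286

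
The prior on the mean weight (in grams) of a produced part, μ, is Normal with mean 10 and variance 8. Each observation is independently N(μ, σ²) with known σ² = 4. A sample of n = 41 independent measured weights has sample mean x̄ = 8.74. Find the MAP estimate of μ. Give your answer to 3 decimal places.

μ̂_MAP = 8.755

n = 41, x̄ = 8.74.
For a Normal prior and Normal likelihood with known variance, the posterior is Normal; its mode equals its mean, the precision-weighted average.
Prior precision 1/σ₀² = 1/8 = 0.125; data precision n/σ² = 41/4 = 10.25.
μ̂ = (0.125·10 + 10.25·8.74) / (0.125 + 10.25) = 90.835/10.375 = 18167/2075 ≈ 8.755.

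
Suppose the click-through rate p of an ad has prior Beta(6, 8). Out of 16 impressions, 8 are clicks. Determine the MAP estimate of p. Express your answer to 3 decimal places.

p̂_MAP = 0.464

Prior: Beta(6, 8).
Data: 8 successes in 16 trials. The binomial likelihood contributes p^8(1−p)^8, so the posterior is Beta(6+8, 8+8) = Beta(14, 16).
For Beta(a, b) with a, b > 1 the mode is (a−1)/(a+b−2) = 13/28 ≈ 0.464.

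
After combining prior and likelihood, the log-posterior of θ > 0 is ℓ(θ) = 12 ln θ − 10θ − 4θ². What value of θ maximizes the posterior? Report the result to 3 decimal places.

θ̂_MAP = 0.750

ℓ'(θ) = 12/θ − 10 − 8θ. Setting this to zero and multiplying by θ: 8θ² + 10θ − 12 = 0.
θ = (−10 + √(10² + 4·8·12)) / (2·8) = (−10 + √484) / 16 = (−10 + 22)/16 = 3/4.
ℓ''(θ) = −12/θ² − 8 < 0, confirming a maximum.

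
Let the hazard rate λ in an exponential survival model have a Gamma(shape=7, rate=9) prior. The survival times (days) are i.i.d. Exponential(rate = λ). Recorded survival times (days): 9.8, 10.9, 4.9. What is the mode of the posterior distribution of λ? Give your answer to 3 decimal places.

λ̂_MAP = 0.260

The Exponential(rate=λ) likelihood is ∝ λ^n e^(−λΣtᵢ). Here n = 3 and Σtᵢ = 9.8 + 10.9 + 4.9 = 25.6.
Posterior ∝ λ^6e^(−9λ) · λ^3e^(−25.6λ) = λ^9e^(−34.6λ), i.e. Gamma(10, 34.6).
Mode = (a−1)/b = 9/34.6 ≈ 0.260.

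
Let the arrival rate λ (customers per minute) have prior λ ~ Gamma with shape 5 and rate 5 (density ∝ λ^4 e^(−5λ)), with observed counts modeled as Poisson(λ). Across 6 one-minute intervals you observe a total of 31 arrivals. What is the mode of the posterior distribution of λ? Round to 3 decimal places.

Σxᵢ = 31, n = 6.
Posterior ∝ λ^4e^(−5λ) · λ^31e^(−6λ) = λ^35e^(−11λ), i.e. Gamma(shape=36, rate=11).
The mode of a Gamma(a, b) with a ≥ 1 (shape–rate) is (a−1)/b = 35/11 ≈ 3.182.

λ̂_MAP = 3.182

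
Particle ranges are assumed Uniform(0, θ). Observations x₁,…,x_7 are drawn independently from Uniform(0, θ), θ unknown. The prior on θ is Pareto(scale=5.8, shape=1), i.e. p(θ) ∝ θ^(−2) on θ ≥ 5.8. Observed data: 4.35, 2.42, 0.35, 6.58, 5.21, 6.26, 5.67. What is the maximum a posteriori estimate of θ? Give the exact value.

The Uniform(0, θ) likelihood is θ^(−n) for θ ≥ max(xᵢ), zero otherwise. Here max(xᵢ) = 6.58.
Posterior ∝ θ^(−2) · θ^(−7) = θ^(−9) on θ ≥ max(5.8, 6.58) = 6.58.
This density is strictly decreasing in θ, so the posterior mode lies at the lower boundary of the support.

θ̂_MAP = 6.58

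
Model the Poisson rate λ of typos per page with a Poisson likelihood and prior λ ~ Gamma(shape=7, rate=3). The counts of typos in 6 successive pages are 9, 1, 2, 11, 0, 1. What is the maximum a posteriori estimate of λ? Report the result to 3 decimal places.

Σxᵢ = 9+1+2+11+0+1 = 24, with n = 6.
Posterior ∝ λ^6e^(−3λ) · λ^24e^(−6λ) = λ^30e^(−9λ), i.e. Gamma(shape=31, rate=9).
The mode of a Gamma(a, b) with a ≥ 1 (shape–rate) is (a−1)/b = 30/9 ≈ 3.333.

λ̂_MAP = 3.333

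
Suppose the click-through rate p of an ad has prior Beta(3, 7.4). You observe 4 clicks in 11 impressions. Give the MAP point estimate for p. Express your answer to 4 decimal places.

Prior: Beta(3, 7.4).
Data: 4 successes in 11 trials. The binomial likelihood contributes p^4(1−p)^7, so the posterior is Beta(3+4, 7.4+7) = Beta(7, 14.4).
For Beta(a, b) with a, b > 1 the mode is (a−1)/(a+b−2) = 6/19.4 ≈ 0.3093.

p̂_MAP = 0.3093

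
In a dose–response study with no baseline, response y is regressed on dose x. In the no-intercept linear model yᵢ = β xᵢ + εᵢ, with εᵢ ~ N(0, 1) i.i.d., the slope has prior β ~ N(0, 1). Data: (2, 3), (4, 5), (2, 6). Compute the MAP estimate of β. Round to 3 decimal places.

log p(β | y) = −Σ(yᵢ − βxᵢ)²/(2·1) − β²/(2·1) + const.
Setting the derivative to zero: Σxᵢ(yᵢ − βxᵢ)/1 − β/1 = 0, so β = Σxᵢyᵢ / (Σxᵢ² + σ²/τ²).
Σxᵢyᵢ = 2·3 + 4·5 + 2·6 = 38; Σxᵢ² = 24; σ²/τ² = 1.
β̂_MAP = 38 / (24 + 1) = 38/25 ≈ 1.520.

β̂_MAP = 1.520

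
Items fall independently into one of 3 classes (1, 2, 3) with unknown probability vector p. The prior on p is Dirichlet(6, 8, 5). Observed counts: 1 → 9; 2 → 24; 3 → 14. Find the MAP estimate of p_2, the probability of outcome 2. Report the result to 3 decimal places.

The posterior is Dirichlet(αᵢ + nᵢ) = Dirichlet(15, 32, 19).
For a Dirichlet(a₁,…,a_K) with all aᵢ > 1, the mode has j-th component (aⱼ − 1)/(Σaᵢ − K).
Here Σaᵢ = 66 and K = 3, so p_2 = (32 − 1)/(66 − 3) = 31/63 ≈ 0.492.

MAP estimate: 0.492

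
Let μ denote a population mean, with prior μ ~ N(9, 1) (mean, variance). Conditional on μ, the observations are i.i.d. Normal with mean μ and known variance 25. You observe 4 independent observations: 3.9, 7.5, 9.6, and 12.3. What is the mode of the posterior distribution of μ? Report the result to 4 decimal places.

μ̂_MAP = 8.9069

n = 4; x̄ = (3.9 + 7.5 + 9.6 + 12.3)/4 = 33.3/4 = 8.325.
For a Normal prior and Normal likelihood with known variance, the posterior is Normal; its mode equals its mean, the precision-weighted average.
Prior precision 1/σ₀² = 1/1 = 1; data precision n/σ² = 4/25 = 0.16.
μ̂ = (1·9 + 0.16·8.325) / (1 + 0.16) = 10.332/1.16 = 2583/290 ≈ 8.9069.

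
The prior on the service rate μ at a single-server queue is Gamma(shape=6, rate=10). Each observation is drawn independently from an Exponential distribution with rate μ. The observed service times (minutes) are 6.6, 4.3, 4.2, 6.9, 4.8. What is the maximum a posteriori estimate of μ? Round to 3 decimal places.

The Exponential(rate=μ) likelihood is ∝ μ^n e^(−μΣtᵢ). Here n = 5 and Σtᵢ = 6.6 + 4.3 + 4.2 + 6.9 + 4.8 = 26.8.
Posterior ∝ μ^5e^(−10μ) · μ^5e^(−26.8μ) = μ^10e^(−36.8μ), i.e. Gamma(11, 36.8).
Mode = (a−1)/b = 10/36.8 ≈ 0.272.

μ̂_MAP = 0.272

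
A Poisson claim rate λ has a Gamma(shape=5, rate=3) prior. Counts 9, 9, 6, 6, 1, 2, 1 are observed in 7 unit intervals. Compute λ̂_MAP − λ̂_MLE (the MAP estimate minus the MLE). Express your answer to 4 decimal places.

Σxᵢ = 34. Posterior is Gamma(39, 10); MAP = (39−1)/10 = 38/10 ≈ 3.80000.
MLE = x̄ = 34/7 ≈ 4.85714.
Difference = 38/10 − 34/7 = -37/35 ≈ -1.0571.

MAP − MLE = -1.0571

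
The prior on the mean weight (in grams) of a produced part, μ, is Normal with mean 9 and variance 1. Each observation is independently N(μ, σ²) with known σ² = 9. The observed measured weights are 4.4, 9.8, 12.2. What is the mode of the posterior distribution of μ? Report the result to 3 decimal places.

n = 3; x̄ = (4.4 + 9.8 + 12.2)/3 = 26.4/3 = 8.8.
For a Normal prior and Normal likelihood with known variance, the posterior is Normal; its mode equals its mean, the precision-weighted average.
Prior precision 1/σ₀² = 1/1 = 1; data precision n/σ² = 3/9 = 1/3.
μ̂ = (1·9 + (1/3)·8.8) / (1 + 1/3) = (179/15)/(4/3) = 8.950.

μ̂_MAP = 8.950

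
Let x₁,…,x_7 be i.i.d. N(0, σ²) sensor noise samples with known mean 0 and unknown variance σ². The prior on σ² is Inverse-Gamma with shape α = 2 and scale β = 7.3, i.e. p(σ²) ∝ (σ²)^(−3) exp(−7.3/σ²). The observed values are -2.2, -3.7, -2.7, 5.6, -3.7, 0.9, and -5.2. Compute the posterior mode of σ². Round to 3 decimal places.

Sum of squared deviations about the known mean: SS = (-2.2−0)² + (-3.7−0)² + (-2.7−0)² + (5.6−0)² + (-3.7−0)² + (0.9−0)² + (-5.2−0)² = 98.72.
The Normal likelihood contributes (σ²)^(−n/2) exp(−SS/(2σ²)), so the posterior is Inverse-Gamma(α + n/2, β + SS/2) = Inverse-Gamma(5.5, 56.66).
The mode of Inverse-Gamma(a, b) is b/(a+1) = 56.66/6.5 ≈ 8.717.

σ̂²_MAP = 8.717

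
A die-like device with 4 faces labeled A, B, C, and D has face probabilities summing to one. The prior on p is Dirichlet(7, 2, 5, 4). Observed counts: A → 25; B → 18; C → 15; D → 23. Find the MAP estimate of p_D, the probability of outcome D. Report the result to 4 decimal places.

The posterior is Dirichlet(αᵢ + nᵢ) = Dirichlet(32, 20, 20, 27).
For a Dirichlet(a₁,…,a_K) with all aᵢ > 1, the mode has j-th component (aⱼ − 1)/(Σaᵢ − K).
Here Σaᵢ = 99 and K = 4, so p_D = (27 − 1)/(99 − 4) = 26/95 ≈ 0.2737.

MAP estimate of p_D = 0.2737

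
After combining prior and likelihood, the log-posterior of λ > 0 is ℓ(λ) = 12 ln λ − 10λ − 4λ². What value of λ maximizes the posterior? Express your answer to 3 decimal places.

ℓ'(λ) = 12/λ − 10 − 8λ. Setting this to zero and multiplying by λ: 8λ² + 10λ − 12 = 0.
λ = (−10 + √(10² + 4·8·12)) / (2·8) = (−10 + √484) / 16 = (−10 + 22)/16 = 3/4.
ℓ''(λ) = −12/λ² − 8 < 0, confirming a maximum.

λ̂_MAP = 0.750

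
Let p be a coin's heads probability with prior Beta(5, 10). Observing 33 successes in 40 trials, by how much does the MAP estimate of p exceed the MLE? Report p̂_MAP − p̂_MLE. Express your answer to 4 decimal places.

MAP − MLE = -0.1269

Posterior is Beta(38, 17); MAP = (38−1)/(55−2) = 37/53 ≈ 0.69811.
MLE ignores the prior: p̂_MLE = k/n = 33/40 ≈ 0.82500.
Difference = 37/53 − 33/40 = -269/2120 ≈ -0.1269.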